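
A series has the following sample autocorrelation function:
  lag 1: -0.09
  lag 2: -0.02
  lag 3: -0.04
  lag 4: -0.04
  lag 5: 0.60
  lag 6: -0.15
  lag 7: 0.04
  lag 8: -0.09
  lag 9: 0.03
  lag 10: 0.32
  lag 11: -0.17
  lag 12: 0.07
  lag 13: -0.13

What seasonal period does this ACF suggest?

The largest autocorrelation is r_5 = 0.60, with a weaker echo at lag 10 (0.32); the remaining lags stay at or below 0.07.
The dominant spike at lag 5 indicates a seasonal period of 5.

5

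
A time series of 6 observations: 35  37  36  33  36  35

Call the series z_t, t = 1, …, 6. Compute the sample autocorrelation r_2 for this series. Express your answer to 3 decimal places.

-0.310

Mean z̄ = (35 + 37 + 36 + 33 + 36 + 35)/6 = 35.3333
Deviations from mean: -0.3333, 1.6667, 0.6667, -2.3333, 0.6667, -0.3333
Σ(z_t−z̄)(z_{t+2}−z̄) = (-0.2222) + (-3.8889) + (0.4444) + (0.7778) = -2.8889
Denominator Σ(z_t−z̄)² = 9.3333
r_2 = -2.8889 / 9.3333 = -0.310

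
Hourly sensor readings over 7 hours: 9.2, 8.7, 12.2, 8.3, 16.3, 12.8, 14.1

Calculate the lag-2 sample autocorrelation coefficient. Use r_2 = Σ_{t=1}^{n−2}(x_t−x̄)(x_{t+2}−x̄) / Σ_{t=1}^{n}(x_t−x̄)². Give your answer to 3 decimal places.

0.337

Mean x̄ = (9.2 + 8.7 + 12.2 + 8.3 + 16.3 + 12.8 + 14.1)/7 = 11.6571
Deviations from mean: -2.4571, -2.9571, 0.5429, -3.3571, 4.6429, 1.1429, 2.4429
Σ(x_t−x̄)(x_{t+2}−x̄) = (-1.3339) + (9.9276) + (2.5204) + (-3.8367) + (11.3418) = 18.6192
Denominator Σ(x_t−x̄)² = 55.1771
r_2 = 18.6192 / 55.1771 = 0.337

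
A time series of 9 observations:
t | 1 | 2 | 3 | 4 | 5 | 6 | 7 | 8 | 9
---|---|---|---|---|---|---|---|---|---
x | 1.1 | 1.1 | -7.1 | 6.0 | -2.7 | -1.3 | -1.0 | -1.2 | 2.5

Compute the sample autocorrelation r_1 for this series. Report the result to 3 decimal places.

-0.608

Mean x̄ = (1.1 + 1.1 − 7.1 + 6.0 − 2.7 − 1.3 − 1.0 − 1.2 + 2.5)/9 = -0.2889
Numerator Σ_{t=1}^{8}(x_t−x̄)(x_{t+1}−x̄) = -64.2646
Denominator Σ(x_t−x̄)² = 105.7489
r_1 = -64.2646 / 105.7489 = -0.608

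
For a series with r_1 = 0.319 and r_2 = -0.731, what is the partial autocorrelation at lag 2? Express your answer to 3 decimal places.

φ_{22} = (r_2 − r_1²) / (1 − r_1²)
r_1² = (0.319)² = 0.101761
Numerator = -0.731 − 0.1018 = -0.8328; denominator = 1 − 0.1018 = 0.8982
φ_{22} = -0.8328 / 0.8982 = -0.927

-0.927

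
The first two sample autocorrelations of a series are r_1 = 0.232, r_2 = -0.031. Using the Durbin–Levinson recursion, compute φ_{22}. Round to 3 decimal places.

-0.090

φ_{22} = (r_2 − r_1²) / (1 − r_1²)
r_1² = (0.232)² = 0.053824
Numerator = -0.031 − 0.0538 = -0.0848; denominator = 1 − 0.0538 = 0.9462
φ_{22} = -0.0848 / 0.9462 = -0.090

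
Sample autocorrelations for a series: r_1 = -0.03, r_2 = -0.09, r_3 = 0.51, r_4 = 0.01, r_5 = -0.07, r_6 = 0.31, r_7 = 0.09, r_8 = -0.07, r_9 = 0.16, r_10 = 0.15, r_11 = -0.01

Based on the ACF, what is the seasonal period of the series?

3

The largest autocorrelation is r_3 = 0.51, with weaker echoes at lags 6 (0.31) and 9 (0.16); the remaining lags stay at or below 0.15.
The dominant spike at lag 3 indicates a seasonal period of 3.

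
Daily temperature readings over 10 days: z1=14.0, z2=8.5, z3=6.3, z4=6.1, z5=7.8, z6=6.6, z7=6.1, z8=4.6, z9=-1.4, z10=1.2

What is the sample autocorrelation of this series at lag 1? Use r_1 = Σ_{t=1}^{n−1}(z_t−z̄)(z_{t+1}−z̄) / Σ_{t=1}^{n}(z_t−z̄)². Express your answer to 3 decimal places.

0.441

Mean z̄ = (14.0 + 8.5 + 6.3 + 6.1 + 7.8 + 6.6 + 6.1 + 4.6 − 1.4 + 1.2)/10 = 5.9800
Numerator Σ_{t=1}^{9}(z_t−z̄)(z_{t+1}−z̄) = 67.7716
Denominator Σ(z_t−z̄)² = 153.7160
r_1 = 67.7716 / 153.7160 = 0.441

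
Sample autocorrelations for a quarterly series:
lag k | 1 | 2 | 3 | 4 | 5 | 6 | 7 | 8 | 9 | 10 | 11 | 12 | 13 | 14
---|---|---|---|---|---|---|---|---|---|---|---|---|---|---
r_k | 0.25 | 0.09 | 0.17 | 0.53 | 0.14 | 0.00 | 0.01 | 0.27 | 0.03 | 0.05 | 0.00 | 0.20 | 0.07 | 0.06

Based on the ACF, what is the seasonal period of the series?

The largest autocorrelation is r_4 = 0.53, with a weaker echo at lag 8 (0.27); the remaining lags stay at or below 0.25. The elevated value at lag 1 (0.25), dropping to 0.09 at lag 2, reflects decaying short-term dependence rather than seasonality.
The dominant spike at lag 4 indicates a seasonal period of 4.

4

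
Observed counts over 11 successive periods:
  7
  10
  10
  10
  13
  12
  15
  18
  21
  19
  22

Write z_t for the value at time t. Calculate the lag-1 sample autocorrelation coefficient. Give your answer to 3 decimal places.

0.665

Mean z̄ = (7 + 10 + 10 + 10 + 13 + 12 + 15 + 18 + 21 + 19 + 22)/11 = 14.2727
Numerator Σ_{t=1}^{10}(z_t−z̄)(z_{t+1}−z̄) = 170.3802
Denominator Σ(z_t−z̄)² = 256.1818
r_1 = 170.3802 / 256.1818 = 0.665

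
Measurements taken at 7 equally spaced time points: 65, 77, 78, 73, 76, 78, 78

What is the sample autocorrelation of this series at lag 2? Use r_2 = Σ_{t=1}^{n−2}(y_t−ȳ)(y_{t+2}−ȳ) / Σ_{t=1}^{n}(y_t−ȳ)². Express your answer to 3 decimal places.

Mean ȳ = (65 + 77 + 78 + 73 + 76 + 78 + 78)/7 = 75.0000
Σ(y_t−ȳ)(y_{t+2}−ȳ) = (-30.0000) + (-4.0000) + (3.0000) + (-6.0000) + (3.0000) = -34.0000
Denominator Σ(y_t−ȳ)² = 136.0000
r_2 = -34.0000 / 136.0000 = -0.250

-0.250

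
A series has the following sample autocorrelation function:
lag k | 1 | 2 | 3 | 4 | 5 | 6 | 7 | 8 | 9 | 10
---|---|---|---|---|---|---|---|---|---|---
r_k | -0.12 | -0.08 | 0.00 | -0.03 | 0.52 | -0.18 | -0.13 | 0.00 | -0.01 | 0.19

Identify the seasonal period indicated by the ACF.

5

The largest autocorrelation is r_5 = 0.52, with a weaker echo at lag 10 (0.19); the remaining lags stay at or below 0.00.
The dominant spike at lag 5 indicates a seasonal period of 5.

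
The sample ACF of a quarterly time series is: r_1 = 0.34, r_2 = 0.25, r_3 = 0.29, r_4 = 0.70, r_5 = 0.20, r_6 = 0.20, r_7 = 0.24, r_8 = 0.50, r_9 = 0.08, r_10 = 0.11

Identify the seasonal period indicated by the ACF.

4

The largest autocorrelation is r_4 = 0.70, with a weaker echo at lag 8 (0.50); the remaining lags stay at or below 0.34. The elevated value at lag 1 (0.34), dropping to 0.25 at lag 2, reflects decaying short-term dependence rather than seasonality.
The dominant spike at lag 4 indicates a seasonal period of 4.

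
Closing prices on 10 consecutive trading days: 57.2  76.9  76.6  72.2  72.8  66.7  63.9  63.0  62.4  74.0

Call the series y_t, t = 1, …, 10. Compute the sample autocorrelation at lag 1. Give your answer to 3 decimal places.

Mean ȳ = (57.2 + 76.9 + 76.6 + 72.2 + 72.8 + 66.7 + 63.9 + 63.0 + 62.4 + 74.0)/10 = 68.5700
Numerator Σ_{t=1}^{9}(y_t−ȳ)(y_{t+1}−ȳ) = 44.3801
Denominator Σ(y_t−ȳ)² = 418.1010
r_1 = 44.3801 / 418.1010 = 0.106

0.106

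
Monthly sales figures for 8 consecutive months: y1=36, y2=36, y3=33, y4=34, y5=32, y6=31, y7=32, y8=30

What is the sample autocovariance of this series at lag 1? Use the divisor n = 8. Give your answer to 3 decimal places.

Mean ȳ = (36 + 36 + 33 + 34 + 32 + 31 + 32 + 30)/8 = 33.0000
Σ_{t=1}^{7}(y_t−ȳ)(y_{t+1}−ȳ) = 15.0000
γ_1 = 15.0000 / 8 = 1.875

1.875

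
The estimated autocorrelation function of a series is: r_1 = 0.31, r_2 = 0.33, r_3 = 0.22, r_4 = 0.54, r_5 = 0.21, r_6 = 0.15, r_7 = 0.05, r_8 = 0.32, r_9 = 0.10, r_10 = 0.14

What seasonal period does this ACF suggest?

4

The largest autocorrelation is r_4 = 0.54; the remaining lags stay at or below 0.33.
The dominant spike at lag 4 indicates a seasonal period of 4.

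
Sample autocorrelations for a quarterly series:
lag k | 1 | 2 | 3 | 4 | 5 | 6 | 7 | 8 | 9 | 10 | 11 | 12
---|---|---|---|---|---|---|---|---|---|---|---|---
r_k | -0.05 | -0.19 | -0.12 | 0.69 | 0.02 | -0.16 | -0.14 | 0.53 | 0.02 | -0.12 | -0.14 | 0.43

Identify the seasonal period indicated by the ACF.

4

The largest autocorrelation is r_4 = 0.69, with weaker echoes at lags 8 (0.53) and 12 (0.43); the remaining lags stay at or below 0.02.
The dominant spike at lag 4 indicates a seasonal period of 4.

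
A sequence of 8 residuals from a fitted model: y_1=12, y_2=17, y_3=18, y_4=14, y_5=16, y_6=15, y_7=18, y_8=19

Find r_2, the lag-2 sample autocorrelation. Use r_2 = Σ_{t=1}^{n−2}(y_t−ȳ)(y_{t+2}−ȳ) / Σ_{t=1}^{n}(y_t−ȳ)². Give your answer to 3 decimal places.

-0.281

Mean ȳ = (12 + 17 + 18 + 14 + 16 + 15 + 18 + 19)/8 = 16.1250
Deviations from mean: -4.1250, 0.8750, 1.8750, -2.1250, -0.1250, -1.1250, 1.8750, 2.8750
Σ(y_t−ȳ)(y_{t+2}−ȳ) = (-7.7344) + (-1.8594) + (-0.2344) + (2.3906) + (-0.2344) + (-3.2344) = -10.9063
Denominator Σ(y_t−ȳ)² = 38.8750
r_2 = -10.9063 / 38.8750 = -0.281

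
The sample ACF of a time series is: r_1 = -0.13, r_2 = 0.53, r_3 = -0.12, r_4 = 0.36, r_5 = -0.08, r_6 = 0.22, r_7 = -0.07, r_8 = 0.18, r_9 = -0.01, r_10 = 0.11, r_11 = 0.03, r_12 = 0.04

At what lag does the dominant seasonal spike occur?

2

The largest autocorrelation is r_2 = 0.53, with weaker echoes at lags 4 (0.36), 6 (0.22) and 8 (0.18); the remaining lags stay at or below 0.11.
The dominant spike at lag 2 indicates a seasonal period of 2.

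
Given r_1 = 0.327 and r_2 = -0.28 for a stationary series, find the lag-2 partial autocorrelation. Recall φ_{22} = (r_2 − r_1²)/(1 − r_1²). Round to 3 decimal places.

-0.433

φ_{22} = (r_2 − r_1²) / (1 − r_1²)
r_1² = (0.327)² = 0.106929
Numerator = -0.28 − 0.1069 = -0.3869; denominator = 1 − 0.1069 = 0.8931
φ_{22} = -0.3869 / 0.8931 = -0.433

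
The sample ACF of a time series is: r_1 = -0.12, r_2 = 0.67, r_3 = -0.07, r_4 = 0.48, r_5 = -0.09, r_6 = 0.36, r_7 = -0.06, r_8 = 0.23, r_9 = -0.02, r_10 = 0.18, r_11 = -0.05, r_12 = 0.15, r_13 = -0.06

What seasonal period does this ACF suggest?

The largest autocorrelation is r_2 = 0.67, with weaker echoes at lags 4 (0.48), 6 (0.36), 8 (0.23), 10 (0.18) and 12 (0.15); the remaining lags stay at or below -0.02.
The dominant spike at lag 2 indicates a seasonal period of 2.

2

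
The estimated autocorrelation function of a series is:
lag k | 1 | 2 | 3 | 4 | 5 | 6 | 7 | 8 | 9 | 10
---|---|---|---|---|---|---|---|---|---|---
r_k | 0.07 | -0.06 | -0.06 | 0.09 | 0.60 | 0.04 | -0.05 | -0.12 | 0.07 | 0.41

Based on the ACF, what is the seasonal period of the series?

The largest autocorrelation is r_5 = 0.60, with a weaker echo at lag 10 (0.41); the remaining lags stay at or below 0.09.
The dominant spike at lag 5 indicates a seasonal period of 5.

5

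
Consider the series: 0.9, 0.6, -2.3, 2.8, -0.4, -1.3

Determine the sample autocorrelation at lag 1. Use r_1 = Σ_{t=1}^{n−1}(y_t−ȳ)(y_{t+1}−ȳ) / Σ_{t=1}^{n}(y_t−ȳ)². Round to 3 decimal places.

-0.491

Mean ȳ = (0.9 + 0.6 − 2.3 + 2.8 − 0.4 − 1.3)/6 = 0.0500
Deviations from mean: 0.8500, 0.5500, -2.3500, 2.7500, -0.4500, -1.3500
Numerator Σ_{t=1}^{5}(y_t−ȳ)(y_{t+1}−ȳ) = -7.9175
Denominator Σ(y_t−ȳ)² = 16.1350
r_1 = -7.9175 / 16.1350 = -0.491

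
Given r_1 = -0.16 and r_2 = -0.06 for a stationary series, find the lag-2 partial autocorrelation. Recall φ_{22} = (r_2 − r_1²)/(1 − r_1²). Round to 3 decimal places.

-0.088

φ_{22} = (r_2 − r_1²) / (1 − r_1²)
r_1² = (-0.16)² = 0.0256
Numerator = -0.06 − 0.0256 = -0.0856; denominator = 1 − 0.0256 = 0.9744
φ_{22} = -0.0856 / 0.9744 = -0.088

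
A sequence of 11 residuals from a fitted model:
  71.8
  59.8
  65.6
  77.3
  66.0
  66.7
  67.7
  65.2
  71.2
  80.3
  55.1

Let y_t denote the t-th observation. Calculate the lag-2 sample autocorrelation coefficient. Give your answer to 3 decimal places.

-0.320

Mean ȳ = (71.8 + 59.8 + 65.6 + 77.3 + 66.0 + 66.7 + 67.7 + 65.2 + 71.2 + 80.3 + 55.1)/11 = 67.8818
Numerator Σ_{t=1}^{9}(y_t−ȳ)(y_{t+2}−ȳ) = -164.7007
Denominator Σ(y_t−ȳ)² = 515.3364
r_2 = -164.7007 / 515.3364 = -0.320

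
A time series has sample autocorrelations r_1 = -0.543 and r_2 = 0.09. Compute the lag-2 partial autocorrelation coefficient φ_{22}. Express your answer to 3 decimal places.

-0.291

φ_{22} = (r_2 − r_1²) / (1 − r_1²)
r_1² = (-0.543)² = 0.294849
Numerator = 0.09 − 0.2948 = -0.2048; denominator = 1 − 0.2948 = 0.7052
φ_{22} = -0.2048 / 0.7052 = -0.291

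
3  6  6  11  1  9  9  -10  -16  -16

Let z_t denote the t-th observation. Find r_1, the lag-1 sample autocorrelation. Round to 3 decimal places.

Mean z̄ = (3 + 6 + 6 + 11 + 1 + 9 + 9 − 10 − 16 − 16)/10 = 0.3000
Numerator Σ_{t=1}^{9}(z_t−z̄)(z_{t+1}−z̄) = 542.1100
Denominator Σ(z_t−z̄)² = 976.1000
r_1 = 542.1100 / 976.1000 = 0.555

0.555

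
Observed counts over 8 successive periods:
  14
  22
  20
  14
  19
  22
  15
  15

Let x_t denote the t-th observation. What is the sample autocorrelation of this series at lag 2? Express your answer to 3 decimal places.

-0.607

Mean x̄ = (14 + 22 + 20 + 14 + 19 + 22 + 15 + 15)/8 = 17.6250
Deviations from mean: -3.6250, 4.3750, 2.3750, -3.6250, 1.3750, 4.3750, -2.6250, -2.6250
Σ(x_t−x̄)(x_{t+2}−x̄) = (-8.6094) + (-15.8594) + (3.2656) + (-15.8594) + (-3.6094) + (-11.4844) = -52.1563
Denominator Σ(x_t−x̄)² = 85.8750
r_2 = -52.1563 / 85.8750 = -0.607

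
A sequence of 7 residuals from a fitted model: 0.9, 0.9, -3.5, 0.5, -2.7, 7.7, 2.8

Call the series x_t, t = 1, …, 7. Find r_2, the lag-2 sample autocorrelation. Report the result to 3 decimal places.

0.081

Mean x̄ = (0.9 + 0.9 − 3.5 + 0.5 − 2.7 + 7.7 + 2.8)/7 = 0.9429
Σ(x_t−x̄)(x_{t+2}−x̄) = (0.1904) + (0.0190) + (16.1847) + (-2.9924) + (-6.7653) = 6.6363
Denominator Σ(x_t−x̄)² = 82.3171
r_2 = 6.6363 / 82.3171 = 0.081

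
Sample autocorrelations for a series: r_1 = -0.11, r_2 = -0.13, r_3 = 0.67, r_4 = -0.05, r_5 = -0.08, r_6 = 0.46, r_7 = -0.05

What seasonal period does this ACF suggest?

The largest autocorrelation is r_3 = 0.67, with a weaker echo at lag 6 (0.46); the remaining lags stay at or below -0.05.
The dominant spike at lag 3 indicates a seasonal period of 3.

3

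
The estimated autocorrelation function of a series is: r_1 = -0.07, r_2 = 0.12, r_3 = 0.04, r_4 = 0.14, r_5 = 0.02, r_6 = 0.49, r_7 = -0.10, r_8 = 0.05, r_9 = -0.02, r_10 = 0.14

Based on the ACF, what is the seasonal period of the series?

The largest autocorrelation is r_6 = 0.49; the remaining lags stay at or below 0.14.
The dominant spike at lag 6 indicates a seasonal period of 6.

6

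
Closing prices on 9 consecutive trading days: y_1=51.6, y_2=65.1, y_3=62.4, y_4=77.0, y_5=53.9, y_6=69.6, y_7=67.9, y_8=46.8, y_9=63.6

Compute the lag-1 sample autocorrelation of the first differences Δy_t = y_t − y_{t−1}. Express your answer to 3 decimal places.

First differences Δy: 13.5, -2.7, 14.6, -23.1, 15.7, -1.7, -21.1, 16.8
Mean of differences = 1.5000
Numerator Σ(Δy_t−Δȳ)(Δy_{t+1}−Δȳ) = -1095.9000
Denominator Σ(Δy_t−Δȳ)² = 1895.1400
r_1(Δy) = -1095.9000 / 1895.1400 = -0.578

-0.578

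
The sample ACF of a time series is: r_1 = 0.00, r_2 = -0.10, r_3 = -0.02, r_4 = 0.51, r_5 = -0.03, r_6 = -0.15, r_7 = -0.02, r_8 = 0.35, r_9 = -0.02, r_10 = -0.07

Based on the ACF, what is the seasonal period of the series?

The largest autocorrelation is r_4 = 0.51, with a weaker echo at lag 8 (0.35); the remaining lags stay at or below 0.00.
The dominant spike at lag 4 indicates a seasonal period of 4.

4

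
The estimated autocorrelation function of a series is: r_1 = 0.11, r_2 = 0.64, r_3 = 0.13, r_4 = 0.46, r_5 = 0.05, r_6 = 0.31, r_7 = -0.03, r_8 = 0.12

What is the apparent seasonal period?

The largest autocorrelation is r_2 = 0.64, with weaker echoes at lags 4 (0.46) and 6 (0.31); the remaining lags stay at or below 0.13.
The dominant spike at lag 2 indicates a seasonal period of 2.

2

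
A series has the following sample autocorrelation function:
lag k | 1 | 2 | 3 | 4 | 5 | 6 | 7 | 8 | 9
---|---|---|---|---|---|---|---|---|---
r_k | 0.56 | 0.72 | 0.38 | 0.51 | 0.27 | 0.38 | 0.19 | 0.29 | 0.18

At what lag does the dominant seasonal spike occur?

2

The largest autocorrelation is r_2 = 0.72; the remaining lags stay at or below 0.56.
The dominant spike at lag 2 indicates a seasonal period of 2.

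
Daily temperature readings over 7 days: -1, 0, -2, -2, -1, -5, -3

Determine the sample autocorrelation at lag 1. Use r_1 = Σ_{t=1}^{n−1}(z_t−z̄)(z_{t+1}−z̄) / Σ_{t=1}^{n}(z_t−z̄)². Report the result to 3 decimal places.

Mean z̄ = (-1 + 0 − 2 − 2 − 1 − 5 − 3)/7 = -2.0000
Σ(z_t−z̄)(z_{t+1}−z̄) = (2.0000) + (0.0000) + (0.0000) + (0.0000) + (-3.0000) + (3.0000) = 2.0000
Denominator Σ(z_t−z̄)² = 16.0000
r_1 = 2.0000 / 16.0000 = 0.125

0.125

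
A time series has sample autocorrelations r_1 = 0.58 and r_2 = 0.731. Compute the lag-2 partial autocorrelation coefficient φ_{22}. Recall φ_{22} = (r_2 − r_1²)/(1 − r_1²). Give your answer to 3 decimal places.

0.595

φ_{22} = (r_2 − r_1²) / (1 − r_1²)
r_1² = (0.58)² = 0.3364
Numerator = 0.731 − 0.3364 = 0.3946; denominator = 1 − 0.3364 = 0.6636
φ_{22} = 0.3946 / 0.6636 = 0.595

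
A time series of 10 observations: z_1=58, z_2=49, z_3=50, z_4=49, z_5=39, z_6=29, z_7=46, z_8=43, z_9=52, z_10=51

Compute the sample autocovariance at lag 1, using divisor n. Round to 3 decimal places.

Mean z̄ = (58 + 49 + 50 + 49 + 39 + 29 + 46 + 43 + 52 + 51)/10 = 46.6000
Σ_{t=1}^{9}(z_t−z̄)(z_{t+1}−z̄) = 176.2400
γ_1 = 176.2400 / 10 = 17.624

17.624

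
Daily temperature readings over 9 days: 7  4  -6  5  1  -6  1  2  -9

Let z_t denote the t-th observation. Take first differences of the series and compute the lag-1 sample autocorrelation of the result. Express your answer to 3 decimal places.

First differences Δz: -3, -10, 11, -4, -7, 7, 1, -11
Mean of differences = -2.0000
Numerator Σ(Δz_t−Δz̄)(Δz_{t+1}−Δz̄) = -157.0000
Denominator Σ(Δz_t−Δz̄)² = 434.0000
r_1(Δz) = -157.0000 / 434.0000 = -0.362

-0.362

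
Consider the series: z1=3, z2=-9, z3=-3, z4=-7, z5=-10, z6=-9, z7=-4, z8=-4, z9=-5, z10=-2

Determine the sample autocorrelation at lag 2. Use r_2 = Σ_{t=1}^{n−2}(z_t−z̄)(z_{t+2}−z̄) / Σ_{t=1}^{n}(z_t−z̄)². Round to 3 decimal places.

Mean z̄ = (3 − 9 − 3 − 7 − 10 − 9 − 4 − 4 − 5 − 2)/10 = -5.0000
Numerator Σ_{t=1}^{8}(z_t−z̄)(z_{t+2}−z̄) = 16.0000
Denominator Σ(z_t−z̄)² = 140.0000
r_2 = 16.0000 / 140.0000 = 0.114

0.114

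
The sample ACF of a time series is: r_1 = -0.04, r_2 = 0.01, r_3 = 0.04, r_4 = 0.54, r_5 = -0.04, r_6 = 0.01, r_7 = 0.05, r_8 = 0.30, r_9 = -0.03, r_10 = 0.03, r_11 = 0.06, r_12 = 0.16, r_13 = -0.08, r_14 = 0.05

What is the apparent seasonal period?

The largest autocorrelation is r_4 = 0.54, with weaker echoes at lags 8 (0.30) and 12 (0.16); the remaining lags stay at or below 0.06.
The dominant spike at lag 4 indicates a seasonal period of 4.

4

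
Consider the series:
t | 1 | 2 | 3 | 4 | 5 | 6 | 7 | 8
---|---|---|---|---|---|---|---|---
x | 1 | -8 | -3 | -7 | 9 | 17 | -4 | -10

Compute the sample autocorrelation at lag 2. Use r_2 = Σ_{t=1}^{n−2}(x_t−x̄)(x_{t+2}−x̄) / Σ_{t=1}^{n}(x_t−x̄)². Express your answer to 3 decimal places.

-0.478

Mean x̄ = (1 − 8 − 3 − 7 + 9 + 17 − 4 − 10)/8 = -0.6250
Σ(x_t−x̄)(x_{t+2}−x̄) = (-3.8594) + (47.0156) + (-22.8594) + (-112.3594) + (-32.4844) + (-165.2344) = -289.7813
Denominator Σ(x_t−x̄)² = 605.8750
r_2 = -289.7813 / 605.8750 = -0.478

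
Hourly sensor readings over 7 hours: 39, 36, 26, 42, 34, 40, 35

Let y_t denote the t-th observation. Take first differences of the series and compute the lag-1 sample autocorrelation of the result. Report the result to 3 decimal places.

First differences Δy: -3, -10, 16, -8, 6, -5
Mean of differences = -0.6667
Numerator Σ(Δy_t−Δȳ)(Δy_{t+1}−Δȳ) = -333.7778
Denominator Σ(Δy_t−Δȳ)² = 487.3333
r_1(Δy) = -333.7778 / 487.3333 = -0.685

-0.685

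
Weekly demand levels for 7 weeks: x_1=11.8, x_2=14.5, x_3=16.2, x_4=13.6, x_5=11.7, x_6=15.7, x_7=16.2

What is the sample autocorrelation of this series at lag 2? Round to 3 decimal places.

-0.698

Mean x̄ = (11.8 + 14.5 + 16.2 + 13.6 + 11.7 + 15.7 + 16.2)/7 = 14.2429
Deviations from mean: -2.4429, 0.2571, 1.9571, -0.6429, -2.5429, 1.4571, 1.9571
Σ(x_t−x̄)(x_{t+2}−x̄) = (-4.7810) + (-0.1653) + (-4.9767) + (-0.9367) + (-4.9767) = -15.8365
Denominator Σ(x_t−x̄)² = 22.6971
r_2 = -15.8365 / 22.6971 = -0.698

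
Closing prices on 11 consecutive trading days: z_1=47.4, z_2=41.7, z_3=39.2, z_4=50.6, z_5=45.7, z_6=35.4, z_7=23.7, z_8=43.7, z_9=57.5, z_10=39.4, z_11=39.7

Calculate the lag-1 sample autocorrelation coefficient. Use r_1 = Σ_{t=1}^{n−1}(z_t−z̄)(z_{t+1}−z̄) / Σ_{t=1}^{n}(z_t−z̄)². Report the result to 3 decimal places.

0.085

Mean z̄ = (47.4 + 41.7 + 39.2 + 50.6 + 45.7 + 35.4 + 23.7 + 43.7 + 57.5 + 39.4 + 39.7)/11 = 42.1818
Numerator Σ_{t=1}^{10}(z_t−z̄)(z_{t+1}−z̄) = 64.4069
Denominator Σ(z_t−z̄)² = 758.0164
r_1 = 64.4069 / 758.0164 = 0.085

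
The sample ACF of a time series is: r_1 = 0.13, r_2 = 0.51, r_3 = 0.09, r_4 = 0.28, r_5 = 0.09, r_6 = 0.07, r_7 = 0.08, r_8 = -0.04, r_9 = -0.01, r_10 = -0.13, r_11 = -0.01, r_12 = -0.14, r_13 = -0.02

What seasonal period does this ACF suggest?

The largest autocorrelation is r_2 = 0.51, with a weaker echo at lag 4 (0.28); the remaining lags stay at or below 0.13.
The dominant spike at lag 2 indicates a seasonal period of 2.

2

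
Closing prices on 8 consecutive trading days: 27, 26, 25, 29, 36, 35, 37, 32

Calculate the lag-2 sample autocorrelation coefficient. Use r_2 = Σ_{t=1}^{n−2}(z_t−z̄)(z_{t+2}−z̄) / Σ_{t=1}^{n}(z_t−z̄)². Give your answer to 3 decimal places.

Mean z̄ = (27 + 26 + 25 + 29 + 36 + 35 + 37 + 32)/8 = 30.8750
Numerator Σ_{t=1}^{6}(z_t−z̄)(z_{t+2}−z̄) = 30.0938
Denominator Σ(z_t−z̄)² = 158.8750
r_2 = 30.0938 / 158.8750 = 0.189

0.189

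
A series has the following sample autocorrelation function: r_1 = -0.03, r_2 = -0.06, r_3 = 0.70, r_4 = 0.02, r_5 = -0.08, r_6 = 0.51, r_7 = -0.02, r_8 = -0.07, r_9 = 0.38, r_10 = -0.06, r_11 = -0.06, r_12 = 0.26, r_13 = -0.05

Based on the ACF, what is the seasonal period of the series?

3

The largest autocorrelation is r_3 = 0.70, with weaker echoes at lags 6 (0.51), 9 (0.38) and 12 (0.26); the remaining lags stay at or below 0.02.
The dominant spike at lag 3 indicates a seasonal period of 3.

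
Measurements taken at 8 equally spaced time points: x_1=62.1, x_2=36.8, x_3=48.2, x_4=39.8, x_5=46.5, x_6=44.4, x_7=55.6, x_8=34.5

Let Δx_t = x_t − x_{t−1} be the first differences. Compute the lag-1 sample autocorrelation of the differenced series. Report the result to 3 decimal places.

First differences Δx: -25.3, 11.4, -8.4, 6.7, -2.1, 11.2, -21.1
Mean of differences = -3.9429
Numerator Σ(Δx_t−Δx̄)(Δx_{t+1}−Δx̄) = -655.7904
Denominator Σ(Δx_t−Δx̄)² = 1351.7371
r_1(Δx) = -655.7904 / 1351.7371 = -0.485

-0.485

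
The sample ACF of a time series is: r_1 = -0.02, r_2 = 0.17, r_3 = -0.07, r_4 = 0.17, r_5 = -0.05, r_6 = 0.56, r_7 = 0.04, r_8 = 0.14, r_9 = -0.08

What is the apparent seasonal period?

6

The largest autocorrelation is r_6 = 0.56; the remaining lags stay at or below 0.17.
The dominant spike at lag 6 indicates a seasonal period of 6.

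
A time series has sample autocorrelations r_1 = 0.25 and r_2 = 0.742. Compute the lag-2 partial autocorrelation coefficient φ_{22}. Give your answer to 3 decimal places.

0.725

φ_{22} = (r_2 − r_1²) / (1 − r_1²)
r_1² = (0.25)² = 0.0625
Numerator = 0.742 − 0.0625 = 0.6795; denominator = 1 − 0.0625 = 0.9375
φ_{22} = 0.6795 / 0.9375 = 0.725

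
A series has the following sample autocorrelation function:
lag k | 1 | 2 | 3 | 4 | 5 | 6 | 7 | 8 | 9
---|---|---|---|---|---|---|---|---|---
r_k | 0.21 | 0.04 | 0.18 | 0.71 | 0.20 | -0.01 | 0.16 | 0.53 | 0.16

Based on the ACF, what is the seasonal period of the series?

4

The largest autocorrelation is r_4 = 0.71, with a weaker echo at lag 8 (0.53); the remaining lags stay at or below 0.21.
The dominant spike at lag 4 indicates a seasonal period of 4.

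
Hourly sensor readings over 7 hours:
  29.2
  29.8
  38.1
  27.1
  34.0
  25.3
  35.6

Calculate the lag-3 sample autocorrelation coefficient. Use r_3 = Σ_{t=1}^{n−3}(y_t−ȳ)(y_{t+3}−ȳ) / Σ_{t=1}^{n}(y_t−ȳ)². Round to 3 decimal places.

-0.409

Mean ȳ = (29.2 + 29.8 + 38.1 + 27.1 + 34.0 + 25.3 + 35.6)/7 = 31.3000
Numerator Σ_{t=1}^{4}(y_t−ȳ)(y_{t+3}−ȳ) = -54.0900
Denominator Σ(y_t−ȳ)² = 132.3200
r_3 = -54.0900 / 132.3200 = -0.409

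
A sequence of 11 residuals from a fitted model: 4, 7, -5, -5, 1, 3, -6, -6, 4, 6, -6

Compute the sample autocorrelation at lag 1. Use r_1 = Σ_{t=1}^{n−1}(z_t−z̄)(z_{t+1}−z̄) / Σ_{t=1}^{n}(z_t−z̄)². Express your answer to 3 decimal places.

Mean z̄ = (4 + 7 − 5 − 5 + 1 + 3 − 6 − 6 + 4 + 6 − 6)/11 = -0.2727
Numerator Σ_{t=1}^{10}(z_t−z̄)(z_{t+1}−z̄) = -2.3471
Denominator Σ(z_t−z̄)² = 284.1818
r_1 = -2.3471 / 284.1818 = -0.008

-0.008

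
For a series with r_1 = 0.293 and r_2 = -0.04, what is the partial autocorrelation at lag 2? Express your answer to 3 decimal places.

φ_{22} = (r_2 − r_1²) / (1 − r_1²)
r_1² = (0.293)² = 0.085849
Numerator = -0.04 − 0.0858 = -0.1258; denominator = 1 − 0.0858 = 0.9142
φ_{22} = -0.1258 / 0.9142 = -0.138

-0.138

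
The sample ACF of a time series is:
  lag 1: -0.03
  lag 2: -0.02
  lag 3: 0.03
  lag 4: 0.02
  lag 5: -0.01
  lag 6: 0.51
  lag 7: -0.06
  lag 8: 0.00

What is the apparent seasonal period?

6

The largest autocorrelation is r_6 = 0.51; the remaining lags stay at or below 0.03.
The dominant spike at lag 6 indicates a seasonal period of 6.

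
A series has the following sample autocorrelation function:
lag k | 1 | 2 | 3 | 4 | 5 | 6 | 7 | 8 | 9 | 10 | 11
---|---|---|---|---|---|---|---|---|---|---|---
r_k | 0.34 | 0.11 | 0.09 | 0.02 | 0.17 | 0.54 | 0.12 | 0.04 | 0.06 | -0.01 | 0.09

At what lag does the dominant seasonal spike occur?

6

The largest autocorrelation is r_6 = 0.54; the remaining lags stay at or below 0.34. The elevated value at lag 1 (0.34), dropping to 0.11 at lag 2, reflects decaying short-term dependence rather than seasonality.
The dominant spike at lag 6 indicates a seasonal period of 6.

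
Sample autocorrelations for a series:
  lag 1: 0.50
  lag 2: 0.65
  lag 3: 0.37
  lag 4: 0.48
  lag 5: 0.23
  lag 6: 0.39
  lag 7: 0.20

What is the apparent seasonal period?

The largest autocorrelation is r_2 = 0.65; the remaining lags stay at or below 0.50.
The dominant spike at lag 2 indicates a seasonal period of 2.

2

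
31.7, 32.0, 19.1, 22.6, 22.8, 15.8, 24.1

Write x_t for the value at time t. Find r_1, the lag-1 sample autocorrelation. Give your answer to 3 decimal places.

0.184

Mean x̄ = (31.7 + 32.0 + 19.1 + 22.6 + 22.8 + 15.8 + 24.1)/7 = 24.0143
Deviations from mean: 7.6857, 7.9857, -4.9143, -1.4143, -1.2143, -8.2143, 0.0857
Σ(x_t−x̄)(x_{t+1}−x̄) = (61.3759) + (-39.2441) + (6.9502) + (1.7173) + (9.9745) + (-0.7041) = 40.0698
Denominator Σ(x_t−x̄)² = 217.9486
r_1 = 40.0698 / 217.9486 = 0.184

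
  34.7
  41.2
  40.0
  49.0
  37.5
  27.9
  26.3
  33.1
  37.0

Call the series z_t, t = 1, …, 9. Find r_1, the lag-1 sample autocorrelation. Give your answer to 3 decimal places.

0.459

Mean z̄ = (34.7 + 41.2 + 40.0 + 49.0 + 37.5 + 27.9 + 26.3 + 33.1 + 37.0)/9 = 36.3000
Numerator Σ_{t=1}^{8}(z_t−z̄)(z_{t+1}−z̄) = 176.2000
Denominator Σ(z_t−z̄)² = 384.2800
r_1 = 176.2000 / 384.2800 = 0.459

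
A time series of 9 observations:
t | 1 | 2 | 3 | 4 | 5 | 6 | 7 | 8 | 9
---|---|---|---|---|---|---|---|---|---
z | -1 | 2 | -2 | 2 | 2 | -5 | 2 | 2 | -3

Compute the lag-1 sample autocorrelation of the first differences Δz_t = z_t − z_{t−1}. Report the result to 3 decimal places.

First differences Δz: 3, -4, 4, 0, -7, 7, 0, -5
Mean of differences = -0.2500
Numerator Σ(Δz_t−Δz̄)(Δz_{t+1}−Δz̄) = -77.0625
Denominator Σ(Δz_t−Δz̄)² = 163.5000
r_1(Δz) = -77.0625 / 163.5000 = -0.471

-0.471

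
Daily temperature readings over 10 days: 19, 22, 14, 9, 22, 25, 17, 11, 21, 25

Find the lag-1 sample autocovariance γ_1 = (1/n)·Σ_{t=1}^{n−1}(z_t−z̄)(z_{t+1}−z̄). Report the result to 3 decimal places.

1.725

Mean z̄ = (19 + 22 + 14 + 9 + 22 + 25 + 17 + 11 + 21 + 25)/10 = 18.5000
Σ_{t=1}^{9}(z_t−z̄)(z_{t+1}−z̄) = 17.2500
γ_1 = 17.2500 / 10 = 1.725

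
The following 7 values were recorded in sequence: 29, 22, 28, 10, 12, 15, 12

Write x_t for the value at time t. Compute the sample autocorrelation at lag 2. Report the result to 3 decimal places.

Mean x̄ = (29 + 22 + 28 + 10 + 12 + 15 + 12)/7 = 18.2857
Σ(x_t−x̄)(x_{t+2}−x̄) = (104.0816) + (-30.7755) + (-61.0612) + (27.2245) + (39.5102) = 78.9796
Denominator Σ(x_t−x̄)² = 381.4286
r_2 = 78.9796 / 381.4286 = 0.207

0.207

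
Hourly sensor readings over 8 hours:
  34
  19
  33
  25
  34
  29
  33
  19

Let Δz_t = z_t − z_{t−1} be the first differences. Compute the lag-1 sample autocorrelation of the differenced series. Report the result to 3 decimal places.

-0.635

First differences Δz: -15, 14, -8, 9, -5, 4, -14
Mean of differences = -2.1429
Numerator Σ(Δz_t−Δz̄)(Δz_{t+1}−Δz̄) = -489.5918
Denominator Σ(Δz_t−Δz̄)² = 770.8571
r_1(Δz) = -489.5918 / 770.8571 = -0.635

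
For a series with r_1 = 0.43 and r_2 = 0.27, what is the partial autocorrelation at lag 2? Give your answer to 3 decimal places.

0.104

φ_{22} = (r_2 − r_1²) / (1 − r_1²)
r_1² = (0.43)² = 0.1849
Numerator = 0.27 − 0.1849 = 0.0851; denominator = 1 − 0.1849 = 0.8151
φ_{22} = 0.0851 / 0.8151 = 0.104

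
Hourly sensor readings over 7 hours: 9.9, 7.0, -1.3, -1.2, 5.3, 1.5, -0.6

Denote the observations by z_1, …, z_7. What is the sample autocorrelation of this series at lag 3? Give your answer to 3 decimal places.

0.013

Mean z̄ = (9.9 + 7.0 − 1.3 − 1.2 + 5.3 + 1.5 − 0.6)/7 = 2.9429
Deviations from mean: 6.9571, 4.0571, -4.2429, -4.1429, 2.3571, -1.4429, -3.5429
Numerator Σ_{t=1}^{4}(z_t−z̄)(z_{t+3}−z̄) = 1.5402
Denominator Σ(z_t−z̄)² = 120.2171
r_3 = 1.5402 / 120.2171 = 0.013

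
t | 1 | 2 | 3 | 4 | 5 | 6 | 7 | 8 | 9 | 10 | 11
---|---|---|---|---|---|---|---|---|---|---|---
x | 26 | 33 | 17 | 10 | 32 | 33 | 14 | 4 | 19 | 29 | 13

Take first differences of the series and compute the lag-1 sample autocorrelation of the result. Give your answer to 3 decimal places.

-0.069

First differences Δx: 7, -16, -7, 22, 1, -19, -10, 15, 10, -16
Mean of differences = -1.3000
Numerator Σ(Δx_t−Δx̄)(Δx_{t+1}−Δx̄) = -127.8900
Denominator Σ(Δx_t−Δx̄)² = 1864.1000
r_1(Δx) = -127.8900 / 1864.1000 = -0.069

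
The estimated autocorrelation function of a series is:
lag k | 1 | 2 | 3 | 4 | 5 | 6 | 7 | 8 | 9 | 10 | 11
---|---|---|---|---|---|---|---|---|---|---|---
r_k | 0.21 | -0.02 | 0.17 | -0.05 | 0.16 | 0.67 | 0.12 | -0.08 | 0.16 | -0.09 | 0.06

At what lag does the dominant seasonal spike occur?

The largest autocorrelation is r_6 = 0.67; the remaining lags stay at or below 0.21.
The dominant spike at lag 6 indicates a seasonal period of 6.

6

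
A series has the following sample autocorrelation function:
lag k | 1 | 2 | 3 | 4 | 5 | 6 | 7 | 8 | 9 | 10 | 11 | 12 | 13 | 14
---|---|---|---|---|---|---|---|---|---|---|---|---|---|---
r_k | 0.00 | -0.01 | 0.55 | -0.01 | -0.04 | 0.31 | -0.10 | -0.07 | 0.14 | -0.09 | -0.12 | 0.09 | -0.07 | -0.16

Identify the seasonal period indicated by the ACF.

3

The largest autocorrelation is r_3 = 0.55, with a weaker echo at lag 6 (0.31); the remaining lags stay at or below 0.14.
The dominant spike at lag 3 indicates a seasonal period of 3.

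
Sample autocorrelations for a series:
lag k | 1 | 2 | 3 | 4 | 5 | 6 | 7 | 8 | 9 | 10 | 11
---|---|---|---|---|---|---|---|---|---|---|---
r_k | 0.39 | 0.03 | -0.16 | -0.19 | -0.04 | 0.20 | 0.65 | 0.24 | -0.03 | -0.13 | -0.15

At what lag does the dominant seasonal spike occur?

The largest autocorrelation is r_7 = 0.65; the remaining lags stay at or below 0.39. The elevated value at lag 1 (0.39), dropping to 0.03 at lag 2, reflects decaying short-term dependence rather than seasonality.
The dominant spike at lag 7 indicates a seasonal period of 7.

7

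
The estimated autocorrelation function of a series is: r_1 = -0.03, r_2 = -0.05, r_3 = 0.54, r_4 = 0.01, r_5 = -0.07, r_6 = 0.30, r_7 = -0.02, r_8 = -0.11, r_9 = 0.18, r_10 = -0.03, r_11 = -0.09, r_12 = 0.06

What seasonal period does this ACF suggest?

The largest autocorrelation is r_3 = 0.54, with weaker echoes at lags 6 (0.30) and 9 (0.18); the remaining lags stay at or below 0.06.
The dominant spike at lag 3 indicates a seasonal period of 3.

3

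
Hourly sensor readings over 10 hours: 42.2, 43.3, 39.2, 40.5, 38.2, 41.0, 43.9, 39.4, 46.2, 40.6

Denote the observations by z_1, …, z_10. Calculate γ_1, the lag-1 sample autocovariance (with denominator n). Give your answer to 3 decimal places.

-1.599

Mean z̄ = (42.2 + 43.3 + 39.2 + 40.5 + 38.2 + 41.0 + 43.9 + 39.4 + 46.2 + 40.6)/10 = 41.4500
Σ_{t=1}^{9}(z_t−z̄)(z_{t+1}−z̄) = -15.9875
γ_1 = -15.9875 / 10 = -1.599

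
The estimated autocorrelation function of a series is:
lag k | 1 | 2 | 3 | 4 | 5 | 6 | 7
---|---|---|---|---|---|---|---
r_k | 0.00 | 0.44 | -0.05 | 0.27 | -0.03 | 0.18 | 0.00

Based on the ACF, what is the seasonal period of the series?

2

The largest autocorrelation is r_2 = 0.44, with weaker echoes at lags 4 (0.27) and 6 (0.18); the remaining lags stay at or below 0.00.
The dominant spike at lag 2 indicates a seasonal period of 2.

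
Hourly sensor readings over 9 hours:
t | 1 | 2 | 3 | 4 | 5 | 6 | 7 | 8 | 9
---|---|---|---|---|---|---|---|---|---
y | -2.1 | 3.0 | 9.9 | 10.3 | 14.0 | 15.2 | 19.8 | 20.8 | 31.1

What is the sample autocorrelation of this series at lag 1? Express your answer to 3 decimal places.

0.508

Mean ȳ = (-2.1 + 3.0 + 9.9 + 10.3 + 14.0 + 15.2 + 19.8 + 20.8 + 31.1)/9 = 13.5556
Numerator Σ_{t=1}^{8}(y_t−ȳ)(y_{t+1}−ȳ) = 397.6302
Denominator Σ(y_t−ȳ)² = 782.6622
r_1 = 397.6302 / 782.6622 = 0.508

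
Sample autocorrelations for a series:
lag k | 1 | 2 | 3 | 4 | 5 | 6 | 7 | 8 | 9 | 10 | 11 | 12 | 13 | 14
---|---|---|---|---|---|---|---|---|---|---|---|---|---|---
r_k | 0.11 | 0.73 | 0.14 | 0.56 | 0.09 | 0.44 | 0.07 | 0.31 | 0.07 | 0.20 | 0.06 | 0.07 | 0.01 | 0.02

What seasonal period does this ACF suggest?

The largest autocorrelation is r_2 = 0.73, with weaker echoes at lags 4 (0.56), 6 (0.44), 8 (0.31) and 10 (0.20); the remaining lags stay at or below 0.14.
The dominant spike at lag 2 indicates a seasonal period of 2.

2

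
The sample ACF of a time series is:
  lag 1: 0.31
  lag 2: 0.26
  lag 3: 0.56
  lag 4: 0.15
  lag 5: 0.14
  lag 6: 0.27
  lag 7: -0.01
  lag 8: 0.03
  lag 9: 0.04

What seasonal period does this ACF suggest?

The largest autocorrelation is r_3 = 0.56; the remaining lags stay at or below 0.31. The elevated value at lag 1 (0.31), dropping to 0.26 at lag 2, reflects decaying short-term dependence rather than seasonality.
The dominant spike at lag 3 indicates a seasonal period of 3.

3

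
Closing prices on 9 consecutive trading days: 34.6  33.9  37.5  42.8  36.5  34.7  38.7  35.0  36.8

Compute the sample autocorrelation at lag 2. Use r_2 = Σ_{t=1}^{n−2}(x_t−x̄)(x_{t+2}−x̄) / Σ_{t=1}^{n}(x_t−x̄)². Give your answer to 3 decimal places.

Mean x̄ = (34.6 + 33.9 + 37.5 + 42.8 + 36.5 + 34.7 + 38.7 + 35.0 + 36.8)/9 = 36.7222
Σ(x_t−x̄)(x_{t+2}−x̄) = (-1.6506) + (-17.1528) + (-0.1728) + (-12.2906) + (-0.4395) + (3.4827) + (0.1538) = -28.0699
Denominator Σ(x_t−x̄)² = 61.0356
r_2 = -28.0699 / 61.0356 = -0.460

-0.460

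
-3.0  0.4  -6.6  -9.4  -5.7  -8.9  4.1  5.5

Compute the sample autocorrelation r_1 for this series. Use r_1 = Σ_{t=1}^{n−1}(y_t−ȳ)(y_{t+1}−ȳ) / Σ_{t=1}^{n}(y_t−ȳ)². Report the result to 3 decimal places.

0.273

Mean ȳ = (-3.0 + 0.4 − 6.6 − 9.4 − 5.7 − 8.9 + 4.1 + 5.5)/8 = -2.9500
Numerator Σ_{t=1}^{7}(y_t−ȳ)(y_{t+1}−ȳ) = 62.8725
Denominator Σ(y_t−ȳ)² = 230.2200
r_1 = 62.8725 / 230.2200 = 0.273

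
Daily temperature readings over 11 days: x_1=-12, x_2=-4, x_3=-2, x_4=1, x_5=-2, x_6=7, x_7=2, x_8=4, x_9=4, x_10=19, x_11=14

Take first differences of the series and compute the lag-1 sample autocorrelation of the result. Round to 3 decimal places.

-0.556

First differences Δx: 8, 2, 3, -3, 9, -5, 2, 0, 15, -5
Mean of differences = 2.6000
Numerator Σ(Δx_t−Δx̄)(Δx_{t+1}−Δx̄) = -210.5600
Denominator Σ(Δx_t−Δx̄)² = 378.4000
r_1(Δx) = -210.5600 / 378.4000 = -0.556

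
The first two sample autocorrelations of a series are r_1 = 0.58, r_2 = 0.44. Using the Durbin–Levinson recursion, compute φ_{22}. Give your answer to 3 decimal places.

0.156

φ_{22} = (r_2 − r_1²) / (1 − r_1²)
r_1² = (0.58)² = 0.3364
Numerator = 0.44 − 0.3364 = 0.1036; denominator = 1 − 0.3364 = 0.6636
φ_{22} = 0.1036 / 0.6636 = 0.156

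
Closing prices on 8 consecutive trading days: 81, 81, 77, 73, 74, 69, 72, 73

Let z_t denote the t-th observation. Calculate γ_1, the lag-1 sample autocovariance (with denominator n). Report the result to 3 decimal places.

9.500

Mean z̄ = (81 + 81 + 77 + 73 + 74 + 69 + 72 + 73)/8 = 75.0000
Deviations: 6.0000, 6.0000, 2.0000, -2.0000, -1.0000, -6.0000, -3.0000, -2.0000
Σ_{t=1}^{7}(z_t−z̄)(z_{t+1}−z̄) = 76.0000
γ_1 = 76.0000 / 8 = 9.500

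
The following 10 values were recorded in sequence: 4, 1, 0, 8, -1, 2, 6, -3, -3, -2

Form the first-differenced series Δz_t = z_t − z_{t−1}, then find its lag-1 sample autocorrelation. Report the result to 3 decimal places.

First differences Δz: -3, -1, 8, -9, 3, 4, -9, 0, 1
Mean of differences = -0.6667
Numerator Σ(Δz_t−Δz̄)(Δz_{t+1}−Δz̄) = -131.1111
Denominator Σ(Δz_t−Δz̄)² = 258.0000
r_1(Δz) = -131.1111 / 258.0000 = -0.508

-0.508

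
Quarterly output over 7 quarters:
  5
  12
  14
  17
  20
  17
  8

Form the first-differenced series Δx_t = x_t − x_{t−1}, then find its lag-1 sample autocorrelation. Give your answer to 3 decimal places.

First differences Δx: 7, 2, 3, 3, -3, -9
Mean of differences = 0.5000
Numerator Σ(Δx_t−Δx̄)(Δx_{t+1}−Δx̄) = 44.2500
Denominator Σ(Δx_t−Δx̄)² = 159.5000
r_1(Δx) = 44.2500 / 159.5000 = 0.277

0.277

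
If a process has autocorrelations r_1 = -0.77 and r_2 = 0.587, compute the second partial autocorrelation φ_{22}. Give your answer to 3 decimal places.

-0.014

φ_{22} = (r_2 − r_1²) / (1 − r_1²)
r_1² = (-0.77)² = 0.5929
Numerator = 0.587 − 0.5929 = -0.0059; denominator = 1 − 0.5929 = 0.4071
φ_{22} = -0.0059 / 0.4071 = -0.014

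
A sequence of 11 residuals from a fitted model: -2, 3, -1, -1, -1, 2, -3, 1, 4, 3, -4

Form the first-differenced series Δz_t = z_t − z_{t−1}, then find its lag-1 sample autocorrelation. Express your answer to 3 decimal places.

First differences Δz: 5, -4, 0, 0, 3, -5, 4, 3, -1, -7
Mean of differences = -0.2000
Numerator Σ(Δz_t−Δz̄)(Δz_{t+1}−Δz̄) = -39.0400
Denominator Σ(Δz_t−Δz̄)² = 149.6000
r_1(Δz) = -39.0400 / 149.6000 = -0.261

-0.261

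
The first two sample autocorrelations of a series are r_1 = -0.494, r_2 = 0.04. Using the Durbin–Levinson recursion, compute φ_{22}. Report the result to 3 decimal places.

-0.270

φ_{22} = (r_2 − r_1²) / (1 − r_1²)
r_1² = (-0.494)² = 0.244036
Numerator = 0.04 − 0.2440 = -0.2040; denominator = 1 − 0.2440 = 0.7560
φ_{22} = -0.2040 / 0.7560 = -0.270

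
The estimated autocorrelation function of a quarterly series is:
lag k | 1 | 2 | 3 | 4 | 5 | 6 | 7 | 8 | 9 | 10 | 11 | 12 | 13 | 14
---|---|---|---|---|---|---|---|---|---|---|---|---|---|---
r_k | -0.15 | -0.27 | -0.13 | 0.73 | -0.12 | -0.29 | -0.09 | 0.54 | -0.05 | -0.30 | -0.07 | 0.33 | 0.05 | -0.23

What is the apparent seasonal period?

The largest autocorrelation is r_4 = 0.73, with weaker echoes at lags 8 (0.54) and 12 (0.33); the remaining lags stay at or below 0.05.
The dominant spike at lag 4 indicates a seasonal period of 4.

4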